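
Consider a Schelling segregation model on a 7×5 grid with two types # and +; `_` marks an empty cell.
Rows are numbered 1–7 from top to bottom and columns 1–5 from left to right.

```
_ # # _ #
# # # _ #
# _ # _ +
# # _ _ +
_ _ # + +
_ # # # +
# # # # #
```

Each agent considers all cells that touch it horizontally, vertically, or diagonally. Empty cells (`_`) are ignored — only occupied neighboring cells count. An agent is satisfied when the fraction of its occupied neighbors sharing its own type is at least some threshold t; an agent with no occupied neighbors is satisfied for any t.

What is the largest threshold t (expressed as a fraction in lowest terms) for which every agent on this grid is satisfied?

Row 1: (1,2)# 4/4 · (1,3)# 3/3 · (1,5)# 1/1
Row 2: (2,1)# 3/3 · (2,2)# 6/6 · (2,3)# 4/4 · (2,5)# 1/2
Row 3: (3,1)# 4/4 · (3,3)# 3/3 · (3,5)+ 1/2
Row 4: (4,1)# 2/2 · (4,2)# 4/4 · (4,5)+ 3/3
Row 5: (5,3)# 4/5 · (5,4)+ 3/6 · (5,5)+ 3/4
Row 6: (6,2)# 5/5 · (6,3)# 6/7 · (6,4)# 5/8 · (6,5)+ 2/5
Row 7: (7,1)# 2/2 · (7,2)# 4/4 · (7,3)# 5/5 · (7,4)# 4/5 · (7,5)# 2/3
The smallest same-type fraction is 2/5 at (6,5), which reduces to 2/5. Any threshold above that leaves this agent unsatisfied.

2/5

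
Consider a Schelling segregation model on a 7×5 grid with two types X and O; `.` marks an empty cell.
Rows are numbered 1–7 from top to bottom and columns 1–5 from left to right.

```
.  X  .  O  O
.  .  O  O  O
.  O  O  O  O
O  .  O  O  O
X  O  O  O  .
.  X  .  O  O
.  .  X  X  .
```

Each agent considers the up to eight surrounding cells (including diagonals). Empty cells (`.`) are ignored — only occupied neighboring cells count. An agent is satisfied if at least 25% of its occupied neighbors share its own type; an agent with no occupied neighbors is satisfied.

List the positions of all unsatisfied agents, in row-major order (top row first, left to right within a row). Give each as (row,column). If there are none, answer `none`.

(1,2)X 0/1 ✗
(1,4)O 4/4 ✓
(1,5)O 3/3 ✓
(2,3)O 5/6 ✓
(2,4)O 7/7 ✓
(2,5)O 5/5 ✓
(3,2)O 4/4 ✓
(3,3)O 6/6 ✓
(3,4)O 8/8 ✓
(3,5)O 5/5 ✓
(4,1)O 2/3 ✓
(4,3)O 7/7 ✓
(4,4)O 7/7 ✓
(4,5)O 4/4 ✓
(5,1)X 1/3 ✓
(5,2)O 3/5 ✓
(5,3)O 5/6 ✓
(5,4)O 6/6 ✓
(6,2)X 2/4 ✓
(6,4)O 3/5 ✓
(6,5)O 2/3 ✓
(7,3)X 2/3 ✓
(7,4)X 1/3 ✓

(1,2)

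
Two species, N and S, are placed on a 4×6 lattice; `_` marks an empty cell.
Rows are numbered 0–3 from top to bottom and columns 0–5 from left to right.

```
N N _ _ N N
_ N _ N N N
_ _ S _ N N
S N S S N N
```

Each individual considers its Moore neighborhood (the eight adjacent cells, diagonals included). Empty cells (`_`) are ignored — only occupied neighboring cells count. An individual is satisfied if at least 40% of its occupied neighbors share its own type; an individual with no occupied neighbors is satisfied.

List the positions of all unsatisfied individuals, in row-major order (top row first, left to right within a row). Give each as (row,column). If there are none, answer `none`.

Row 0: (0,0)N 2/2 satisfied · (0,1)N 2/2 satisfied · (0,4)N 4/4 satisfied · (0,5)N 3/3 satisfied
Row 1: (1,1)N 2/3 satisfied · (1,3)N 3/4 satisfied · (1,4)N 6/6 satisfied · (1,5)N 5/5 satisfied
Row 2: (2,2)S 2/5 satisfied · (2,4)N 6/7 satisfied · (2,5)N 5/5 satisfied
Row 3: (3,0)S 0/1 not · (3,1)N 0/3 not · (3,2)S 2/3 satisfied · (3,3)S 2/4 satisfied · (3,4)N 3/4 satisfied · (3,5)N 3/3 satisfied

(3,0), (3,1)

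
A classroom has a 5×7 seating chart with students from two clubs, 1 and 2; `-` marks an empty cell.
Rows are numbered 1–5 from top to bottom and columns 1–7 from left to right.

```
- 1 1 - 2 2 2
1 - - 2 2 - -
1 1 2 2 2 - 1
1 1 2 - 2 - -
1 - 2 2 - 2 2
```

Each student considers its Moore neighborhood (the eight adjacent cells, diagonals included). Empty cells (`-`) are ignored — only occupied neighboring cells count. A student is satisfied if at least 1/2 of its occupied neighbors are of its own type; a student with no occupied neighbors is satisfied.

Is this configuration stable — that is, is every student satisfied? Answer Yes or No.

Row 1: (1,2)1 2/2 ok · (1,3)1 1/2 ok · (1,5)2 3/3 ok · (1,6)2 3/3 ok · (1,7)2 1/1 ok
Row 2: (2,1)1 3/3 ok · (2,4)2 5/6 ok · (2,5)2 5/5 ok
Row 3: (3,1)1 4/4 ok · (3,2)1 4/6 ok · (3,3)2 3/5 ok · (3,4)2 6/6 ok · (3,5)2 4/4 ok · (3,7)1 0/0 ok
Row 4: (4,1)1 4/4 ok · (4,2)1 4/7 ok · (4,3)2 4/6 ok · (4,5)2 4/4 ok
Row 5: (5,1)1 2/2 ok · (5,3)2 2/3 ok · (5,4)2 3/3 ok · (5,6)2 2/2 ok · (5,7)2 1/1 ok
All meet the threshold, so the configuration is stable.

Yes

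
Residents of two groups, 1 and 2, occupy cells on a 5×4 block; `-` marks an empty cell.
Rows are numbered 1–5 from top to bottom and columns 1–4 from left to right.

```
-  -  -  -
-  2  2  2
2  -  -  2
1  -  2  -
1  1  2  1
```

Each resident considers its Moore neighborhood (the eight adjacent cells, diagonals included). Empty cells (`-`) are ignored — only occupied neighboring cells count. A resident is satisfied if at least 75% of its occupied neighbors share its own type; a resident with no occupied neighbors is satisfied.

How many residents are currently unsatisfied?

6

Row 2: (2,2)2 2/2 satisfied · (2,3)2 3/3 satisfied · (2,4)2 2/2 satisfied
Row 3: (3,1)2 1/2 not · (3,4)2 3/3 satisfied
Row 4: (4,1)1 2/3 not · (4,3)2 2/4 not
Row 5: (5,1)1 2/2 satisfied · (5,2)1 2/4 not · (5,3)2 1/3 not · (5,4)1 0/2 not
Unsatisfied: (3,1), (4,1), (4,3), (5,2), (5,3), (5,4) — 6 in total.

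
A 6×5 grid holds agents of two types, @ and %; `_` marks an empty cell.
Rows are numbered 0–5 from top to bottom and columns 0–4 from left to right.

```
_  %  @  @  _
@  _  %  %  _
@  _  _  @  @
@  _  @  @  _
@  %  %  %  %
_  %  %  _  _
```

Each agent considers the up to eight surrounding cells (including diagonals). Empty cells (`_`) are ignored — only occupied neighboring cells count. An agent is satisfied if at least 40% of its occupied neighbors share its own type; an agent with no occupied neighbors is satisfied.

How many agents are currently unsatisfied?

(0,1)% 1/3 ✗
(0,2)@ 1/4 ✗
(0,3)@ 1/3 ✗
(1,0)@ 1/2 ✓
(1,2)% 2/5 ✓
(1,3)% 1/5 ✗
(2,0)@ 2/2 ✓
(2,3)@ 3/5 ✓
(2,4)@ 2/3 ✓
(3,0)@ 2/3 ✓
(3,2)@ 2/5 ✓
(3,3)@ 3/6 ✓
(4,0)@ 1/3 ✗
(4,1)% 3/6 ✓
(4,2)% 4/6 ✓
(4,3)% 3/5 ✓
(4,4)% 1/2 ✓
(5,1)% 3/4 ✓
(5,2)% 4/4 ✓
Unsatisfied: (0,1), (0,2), (0,3), (1,3), (4,0) — 5 in total.

5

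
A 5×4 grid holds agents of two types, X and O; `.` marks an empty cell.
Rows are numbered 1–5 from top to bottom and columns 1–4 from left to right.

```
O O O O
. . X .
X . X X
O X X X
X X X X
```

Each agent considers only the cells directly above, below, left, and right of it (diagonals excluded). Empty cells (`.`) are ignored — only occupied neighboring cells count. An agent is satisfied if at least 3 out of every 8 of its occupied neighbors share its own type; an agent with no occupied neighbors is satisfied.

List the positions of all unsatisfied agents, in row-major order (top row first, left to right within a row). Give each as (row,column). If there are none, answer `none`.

(3,1), (4,1)

(1,1)O 1/1 ok
(1,2)O 2/2 ok
(1,3)O 2/3 ok
(1,4)O 1/1 ok
(2,3)X 1/2 ok
(3,1)X 0/1 unhappy
(3,3)X 3/3 ok
(3,4)X 2/2 ok
(4,1)O 0/3 unhappy
(4,2)X 2/3 ok
(4,3)X 4/4 ok
(4,4)X 3/3 ok
(5,1)X 1/2 ok
(5,2)X 3/3 ok
(5,3)X 3/3 ok
(5,4)X 2/2 ok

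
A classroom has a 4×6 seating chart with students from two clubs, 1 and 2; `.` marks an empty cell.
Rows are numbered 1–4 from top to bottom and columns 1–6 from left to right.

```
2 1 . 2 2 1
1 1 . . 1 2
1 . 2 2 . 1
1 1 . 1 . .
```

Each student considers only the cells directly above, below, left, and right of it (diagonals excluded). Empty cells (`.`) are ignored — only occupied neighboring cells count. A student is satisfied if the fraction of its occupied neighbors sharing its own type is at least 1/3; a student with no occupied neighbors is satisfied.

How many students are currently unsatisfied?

6

(1,1)2 0/2 not
(1,2)1 1/2 satisfied
(1,4)2 1/1 satisfied
(1,5)2 1/3 satisfied
(1,6)1 0/2 not
(2,1)1 2/3 satisfied
(2,2)1 2/2 satisfied
(2,5)1 0/2 not
(2,6)2 0/3 not
(3,1)1 2/2 satisfied
(3,3)2 1/1 satisfied
(3,4)2 1/2 satisfied
(3,6)1 0/1 not
(4,1)1 2/2 satisfied
(4,2)1 1/1 satisfied
(4,4)1 0/1 not
Unsatisfied: (1,1), (1,6), (2,5), (2,6), (3,6), (4,4) — 6 in total.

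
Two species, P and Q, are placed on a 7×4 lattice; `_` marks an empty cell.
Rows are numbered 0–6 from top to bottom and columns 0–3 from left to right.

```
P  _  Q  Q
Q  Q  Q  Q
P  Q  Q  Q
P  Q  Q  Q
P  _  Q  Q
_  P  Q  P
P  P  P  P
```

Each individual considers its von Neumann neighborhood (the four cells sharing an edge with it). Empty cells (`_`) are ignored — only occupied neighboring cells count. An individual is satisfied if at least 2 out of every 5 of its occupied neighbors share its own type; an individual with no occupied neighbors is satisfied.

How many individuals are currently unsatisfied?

(0,0)P 0/1 ✗
(0,2)Q 2/2 ✓
(0,3)Q 2/2 ✓
(1,0)Q 1/3 ✗
(1,1)Q 3/3 ✓
(1,2)Q 4/4 ✓
(1,3)Q 3/3 ✓
(2,0)P 1/3 ✗
(2,1)Q 3/4 ✓
(2,2)Q 4/4 ✓
(2,3)Q 3/3 ✓
(3,0)P 2/3 ✓
(3,1)Q 2/3 ✓
(3,2)Q 4/4 ✓
(3,3)Q 3/3 ✓
(4,0)P 1/1 ✓
(4,2)Q 3/3 ✓
(4,3)Q 2/3 ✓
(5,1)P 1/2 ✓
(5,2)Q 1/4 ✗
(5,3)P 1/3 ✗
(6,0)P 1/1 ✓
(6,1)P 3/3 ✓
(6,2)P 2/3 ✓
(6,3)P 2/2 ✓
Unsatisfied: (0,0), (1,0), (2,0), (5,2), (5,3) — 5 in total.

5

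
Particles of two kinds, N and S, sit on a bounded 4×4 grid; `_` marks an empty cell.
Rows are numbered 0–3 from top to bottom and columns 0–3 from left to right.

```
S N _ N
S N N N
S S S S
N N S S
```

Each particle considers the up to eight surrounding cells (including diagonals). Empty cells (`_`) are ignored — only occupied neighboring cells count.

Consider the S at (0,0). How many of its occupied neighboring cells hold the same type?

Occupied neighbors of (0,0): (0,1)=N, (1,0)=S, (1,1)=N.
Same type (S): 1 of 3.

1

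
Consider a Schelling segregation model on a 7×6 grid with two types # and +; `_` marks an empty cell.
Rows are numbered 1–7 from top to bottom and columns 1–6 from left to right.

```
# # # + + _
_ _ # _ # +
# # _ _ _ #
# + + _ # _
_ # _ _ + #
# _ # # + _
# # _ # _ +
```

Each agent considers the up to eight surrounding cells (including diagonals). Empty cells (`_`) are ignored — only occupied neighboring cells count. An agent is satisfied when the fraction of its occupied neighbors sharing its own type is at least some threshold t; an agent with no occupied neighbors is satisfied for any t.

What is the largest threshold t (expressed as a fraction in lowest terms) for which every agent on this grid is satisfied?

(1,1)# 1/1
(1,2)# 3/3
(1,3)# 2/3
(1,4)+ 1/4
(1,5)+ 2/3
(2,3)# 3/4
(2,5)# 1/4
(2,6)+ 1/3
(3,1)# 2/3
(3,2)# 3/5
(3,6)# 2/3
(4,1)# 3/4
(4,2)+ 1/5
(4,3)+ 1/3
(4,5)# 2/3
(5,2)# 3/5
(5,5)+ 1/4
(5,6)# 1/3
(6,1)# 3/3
(6,3)# 4/4
(6,4)# 2/4
(6,5)+ 2/5
(7,1)# 2/2
(7,2)# 3/3
(7,4)# 2/3
(7,6)+ 1/1
The smallest same-type fraction is 1/5 at (4,2), which reduces to 1/5. Any threshold above that leaves this agent unsatisfied.

1/5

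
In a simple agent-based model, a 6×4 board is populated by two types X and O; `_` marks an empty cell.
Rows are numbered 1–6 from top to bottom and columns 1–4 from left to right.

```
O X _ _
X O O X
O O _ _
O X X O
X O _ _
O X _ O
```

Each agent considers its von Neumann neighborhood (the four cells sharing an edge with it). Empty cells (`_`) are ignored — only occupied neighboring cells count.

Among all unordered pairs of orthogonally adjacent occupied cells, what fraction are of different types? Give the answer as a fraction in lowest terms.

Scan each occupied cell's neighbors to the right and below so each pair is counted once.
From row 1: 3 unlike of 3 pairs (running 3/3).
From row 2: 3 unlike of 5 pairs (running 6/8).
From row 3: 1 unlike of 3 pairs (running 7/11).
From row 4: 4 unlike of 5 pairs (running 11/16).
From row 5: 3 unlike of 3 pairs (running 14/19).
From row 6: 1 unlike of 1 pairs (running 15/20).
Total adjacent occupied pairs: 20; unlike-type pairs: 15.
15/20 reduces to 3/4.

3/4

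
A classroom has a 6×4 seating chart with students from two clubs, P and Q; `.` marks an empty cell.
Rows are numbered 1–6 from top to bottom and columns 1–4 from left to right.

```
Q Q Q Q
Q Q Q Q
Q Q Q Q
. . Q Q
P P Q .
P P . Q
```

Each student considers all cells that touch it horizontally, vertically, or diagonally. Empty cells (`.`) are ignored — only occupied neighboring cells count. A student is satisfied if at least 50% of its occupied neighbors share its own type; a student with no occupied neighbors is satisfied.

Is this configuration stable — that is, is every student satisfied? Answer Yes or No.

Row 1: (1,1)Q 3/3 satisfied · (1,2)Q 5/5 satisfied · (1,3)Q 5/5 satisfied · (1,4)Q 3/3 satisfied
Row 2: (2,1)Q 5/5 satisfied · (2,2)Q 8/8 satisfied · (2,3)Q 8/8 satisfied · (2,4)Q 5/5 satisfied
Row 3: (3,1)Q 3/3 satisfied · (3,2)Q 6/6 satisfied · (3,3)Q 7/7 satisfied · (3,4)Q 5/5 satisfied
Row 4: (4,3)Q 5/6 satisfied · (4,4)Q 4/4 satisfied
Row 5: (5,1)P 3/3 satisfied · (5,2)P 3/5 satisfied · (5,3)Q 3/5 satisfied
Row 6: (6,1)P 3/3 satisfied · (6,2)P 3/4 satisfied · (6,4)Q 1/1 satisfied
All meet the threshold, so the configuration is stable.

Yes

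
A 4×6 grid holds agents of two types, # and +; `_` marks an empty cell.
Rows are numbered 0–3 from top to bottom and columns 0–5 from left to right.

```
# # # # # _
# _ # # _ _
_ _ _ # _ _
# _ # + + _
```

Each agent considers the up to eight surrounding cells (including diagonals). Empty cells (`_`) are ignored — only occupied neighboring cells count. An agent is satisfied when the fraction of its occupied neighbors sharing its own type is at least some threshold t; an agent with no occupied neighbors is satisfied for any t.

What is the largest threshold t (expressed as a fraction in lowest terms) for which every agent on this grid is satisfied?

Row 0: (0,0)# 2/2 · (0,1)# 4/4 · (0,2)# 4/4 · (0,3)# 4/4 · (0,4)# 2/2
Row 1: (1,0)# 2/2 · (1,2)# 5/5 · (1,3)# 5/5
Row 2: (2,3)# 3/5
Row 3: (3,0)# — no occupied neighbors · (3,2)# 1/2 · (3,3)+ 1/3 · (3,4)+ 1/2
The smallest same-type fraction is 1/3 at (3,3), which reduces to 1/3. Any threshold above that leaves this agent unsatisfied.

1/3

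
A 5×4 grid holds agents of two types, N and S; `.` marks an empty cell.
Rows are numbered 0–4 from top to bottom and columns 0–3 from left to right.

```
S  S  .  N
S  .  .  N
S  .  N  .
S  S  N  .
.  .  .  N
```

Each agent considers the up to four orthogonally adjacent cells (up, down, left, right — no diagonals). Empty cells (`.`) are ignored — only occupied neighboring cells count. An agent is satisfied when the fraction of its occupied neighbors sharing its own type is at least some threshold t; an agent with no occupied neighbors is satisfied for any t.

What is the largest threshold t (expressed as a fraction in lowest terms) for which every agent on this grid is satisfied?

Row 0: (0,0)S 2/2 · (0,1)S 1/1 · (0,3)N 1/1
Row 1: (1,0)S 2/2 · (1,3)N 1/1
Row 2: (2,0)S 2/2 · (2,2)N 1/1
Row 3: (3,0)S 2/2 · (3,1)S 1/2 · (3,2)N 1/2
Row 4: (4,3)N — no occupied neighbors
The smallest same-type fraction is 1/2 at (3,1), which reduces to 1/2. Any threshold above that leaves this agent unsatisfied.

1/2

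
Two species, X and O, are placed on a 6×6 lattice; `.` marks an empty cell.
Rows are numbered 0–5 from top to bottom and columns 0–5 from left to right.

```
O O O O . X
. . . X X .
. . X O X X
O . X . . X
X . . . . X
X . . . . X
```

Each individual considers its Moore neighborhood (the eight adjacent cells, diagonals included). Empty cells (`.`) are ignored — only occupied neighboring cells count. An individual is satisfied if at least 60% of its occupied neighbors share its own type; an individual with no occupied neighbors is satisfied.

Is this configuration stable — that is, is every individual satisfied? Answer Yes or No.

No

(0,0)O 1/1 ✓
(0,1)O 2/2 ✓
(0,2)O 2/3 ✓
(0,3)O 1/3 ✗
(0,5)X 1/1 ✓
(1,3)X 3/6 ✗
(1,4)X 4/6 ✓
(2,2)X 2/3 ✓
(2,3)O 0/5 ✗
(2,4)X 4/5 ✓
(2,5)X 3/3 ✓
(3,0)O 0/1 ✗
(3,2)X 1/2 ✗
(3,5)X 3/3 ✓
(4,0)X 1/2 ✗
(4,5)X 2/2 ✓
(5,0)X 1/1 ✓
(5,5)X 1/1 ✓
For instance (0,3) has only 1/3 same-type neighbors, below 3/5.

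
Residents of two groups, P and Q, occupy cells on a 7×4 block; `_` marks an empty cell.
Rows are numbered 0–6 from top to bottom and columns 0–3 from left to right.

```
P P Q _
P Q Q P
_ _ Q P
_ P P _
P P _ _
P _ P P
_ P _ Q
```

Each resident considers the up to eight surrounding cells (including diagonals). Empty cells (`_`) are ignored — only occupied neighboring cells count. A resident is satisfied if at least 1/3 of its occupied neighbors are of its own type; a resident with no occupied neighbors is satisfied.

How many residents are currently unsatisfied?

Row 0: (0,0)P 2/3 ✓ · (0,1)P 2/5 ✓ · (0,2)Q 2/4 ✓
Row 1: (1,0)P 2/3 ✓ · (1,1)Q 3/6 ✓ · (1,2)Q 3/6 ✓ · (1,3)P 1/4 ✗
Row 2: (2,2)Q 2/6 ✓ · (2,3)P 2/4 ✓
Row 3: (3,1)P 3/4 ✓ · (3,2)P 3/4 ✓
Row 4: (4,0)P 3/3 ✓ · (4,1)P 5/5 ✓
Row 5: (5,0)P 3/3 ✓ · (5,2)P 3/4 ✓ · (5,3)P 1/2 ✓
Row 6: (6,1)P 2/2 ✓ · (6,3)Q 0/2 ✗
Unsatisfied: (1,3), (6,3) — 2 in total.

2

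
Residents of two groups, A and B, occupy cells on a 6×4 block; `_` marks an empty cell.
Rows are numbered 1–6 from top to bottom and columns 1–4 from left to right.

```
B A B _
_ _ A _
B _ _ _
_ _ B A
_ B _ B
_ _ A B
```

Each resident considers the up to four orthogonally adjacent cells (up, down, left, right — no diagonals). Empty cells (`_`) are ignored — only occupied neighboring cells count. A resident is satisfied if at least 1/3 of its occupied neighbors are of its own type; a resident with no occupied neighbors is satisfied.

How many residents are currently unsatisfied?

(1,1)B 0/1 not
(1,2)A 0/2 not
(1,3)B 0/2 not
(2,3)A 0/1 not
(3,1)B 0/0 satisfied
(4,3)B 0/1 not
(4,4)A 0/2 not
(5,2)B 0/0 satisfied
(5,4)B 1/2 satisfied
(6,3)A 0/1 not
(6,4)B 1/2 satisfied
Unsatisfied: (1,1), (1,2), (1,3), (2,3), (4,3), (4,4), (6,3) — 7 in total.

7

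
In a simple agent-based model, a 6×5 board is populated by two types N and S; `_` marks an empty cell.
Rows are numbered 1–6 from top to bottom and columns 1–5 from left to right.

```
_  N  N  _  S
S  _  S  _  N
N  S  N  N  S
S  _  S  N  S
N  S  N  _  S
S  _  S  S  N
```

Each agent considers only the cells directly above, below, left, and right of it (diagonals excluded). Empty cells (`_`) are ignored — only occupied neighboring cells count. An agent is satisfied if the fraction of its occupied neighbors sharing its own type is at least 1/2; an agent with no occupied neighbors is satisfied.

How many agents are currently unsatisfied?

Row 1: (1,2)N 1/1 ok · (1,3)N 1/2 ok · (1,5)S 0/1 unhappy
Row 2: (2,1)S 0/1 unhappy · (2,3)S 0/2 unhappy · (2,5)N 0/2 unhappy
Row 3: (3,1)N 0/3 unhappy · (3,2)S 0/2 unhappy · (3,3)N 1/4 unhappy · (3,4)N 2/3 ok · (3,5)S 1/3 unhappy
Row 4: (4,1)S 0/2 unhappy · (4,3)S 0/3 unhappy · (4,4)N 1/3 unhappy · (4,5)S 2/3 ok
Row 5: (5,1)N 0/3 unhappy · (5,2)S 0/2 unhappy · (5,3)N 0/3 unhappy · (5,5)S 1/2 ok
Row 6: (6,1)S 0/1 unhappy · (6,3)S 1/2 ok · (6,4)S 1/2 ok · (6,5)N 0/2 unhappy
Unsatisfied: (1,5), (2,1), (2,3), (2,5), (3,1), (3,2), (3,3), (3,5), (4,1), (4,3), (4,4), (5,1), (5,2), (5,3), (6,1), (6,5) — 16 in total.

16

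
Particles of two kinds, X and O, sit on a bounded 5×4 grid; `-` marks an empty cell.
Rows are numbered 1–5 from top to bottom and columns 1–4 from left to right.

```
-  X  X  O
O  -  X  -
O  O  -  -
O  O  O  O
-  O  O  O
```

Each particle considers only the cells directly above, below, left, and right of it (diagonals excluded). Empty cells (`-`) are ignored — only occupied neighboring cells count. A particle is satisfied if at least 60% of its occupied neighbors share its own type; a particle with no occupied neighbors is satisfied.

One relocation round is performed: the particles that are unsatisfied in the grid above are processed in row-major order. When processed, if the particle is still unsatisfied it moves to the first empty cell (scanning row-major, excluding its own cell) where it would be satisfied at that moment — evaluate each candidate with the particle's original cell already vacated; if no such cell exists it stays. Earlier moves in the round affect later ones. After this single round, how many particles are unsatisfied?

Initially unsatisfied (in order): (1,4).
  (1,4) → (3,3).
Resulting grid:
- X X -
O - X -
O O O -
O O O O
- O O O
Unsatisfied now: (2,3).

1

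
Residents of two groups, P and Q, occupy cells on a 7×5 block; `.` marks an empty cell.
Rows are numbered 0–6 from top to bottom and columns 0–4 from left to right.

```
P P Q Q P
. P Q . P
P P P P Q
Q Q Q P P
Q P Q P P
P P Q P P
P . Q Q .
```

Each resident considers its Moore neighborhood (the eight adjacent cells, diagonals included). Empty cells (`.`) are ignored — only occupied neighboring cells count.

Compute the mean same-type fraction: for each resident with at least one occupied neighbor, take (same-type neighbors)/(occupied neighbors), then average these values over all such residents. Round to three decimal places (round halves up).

(0,0)P 2/2
(0,1)P 2/4
(0,2)Q 2/4
(0,3)Q 2/4
(0,4)P 1/2
(1,1)P 5/7
(1,2)Q 2/7
(1,4)P 2/4
(2,0)P 2/4
(2,1)P 3/7
(2,2)P 4/7
(2,3)P 4/7
(2,4)Q 0/4
(3,0)Q 2/5
(3,1)Q 4/8
(3,2)Q 2/8
(3,3)P 5/8
(3,4)P 4/5
(4,0)Q 2/5
(4,1)P 2/8
(4,2)Q 3/8
(4,3)P 5/8
(4,4)P 5/5
(5,0)P 3/4
(5,1)P 3/7
(5,2)Q 3/7
(5,3)P 3/7
(5,4)P 3/4
(6,0)P 2/2
(6,2)Q 2/4
(6,3)Q 2/4
Sum over 31 residents: 2/2 + 2/4 + 2/4 + 2/4 + 1/2 + 5/7 + 2/7 + 2/4 + 2/4 + 3/7 + 4/7 + 4/7 + 0/4 + 2/5 + 4/8 + 2/8 + 5/8 + 4/5 + 2/5 + 2/8 + 3/8 + 5/8 + 5/5 + 3/4 + 3/7 + 3/7 + 3/7 + 3/4 + 2/2 + 2/4 + 2/4 = 4643/280; mean = 4643/280 ÷ 31 = 4643/8680 = 0.534907… → 0.535.

0.535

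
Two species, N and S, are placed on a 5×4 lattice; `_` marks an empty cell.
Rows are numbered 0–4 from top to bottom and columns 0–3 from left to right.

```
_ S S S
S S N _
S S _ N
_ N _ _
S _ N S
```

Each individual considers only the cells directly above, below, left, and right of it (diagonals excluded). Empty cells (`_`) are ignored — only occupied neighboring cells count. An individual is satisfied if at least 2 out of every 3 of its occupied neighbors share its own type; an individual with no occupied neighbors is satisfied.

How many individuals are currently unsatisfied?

4

(0,1)S 2/2 satisfied
(0,2)S 2/3 satisfied
(0,3)S 1/1 satisfied
(1,0)S 2/2 satisfied
(1,1)S 3/4 satisfied
(1,2)N 0/2 not
(2,0)S 2/2 satisfied
(2,1)S 2/3 satisfied
(2,3)N 0/0 satisfied
(3,1)N 0/1 not
(4,0)S 0/0 satisfied
(4,2)N 0/1 not
(4,3)S 0/1 not
Unsatisfied: (1,2), (3,1), (4,2), (4,3) — 4 in total.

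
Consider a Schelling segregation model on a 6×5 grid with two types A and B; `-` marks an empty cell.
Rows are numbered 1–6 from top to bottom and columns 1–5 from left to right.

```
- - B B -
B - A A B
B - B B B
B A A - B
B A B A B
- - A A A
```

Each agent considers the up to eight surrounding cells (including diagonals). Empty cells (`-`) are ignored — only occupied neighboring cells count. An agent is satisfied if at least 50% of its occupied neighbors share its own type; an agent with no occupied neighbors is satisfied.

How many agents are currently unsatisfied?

8

Row 1: (1,3)B 1/3 ✗ · (1,4)B 2/4 ✓
Row 2: (2,1)B 1/1 ✓ · (2,3)A 1/5 ✗ · (2,4)A 1/7 ✗ · (2,5)B 3/4 ✓
Row 3: (3,1)B 2/3 ✓ · (3,3)B 1/5 ✗ · (3,4)B 4/7 ✓ · (3,5)B 3/4 ✓
Row 4: (4,1)B 2/4 ✓ · (4,2)A 2/7 ✗ · (4,3)A 3/6 ✓ · (4,5)B 3/4 ✓
Row 5: (5,1)B 1/3 ✗ · (5,2)A 3/6 ✓ · (5,3)B 0/6 ✗ · (5,4)A 4/7 ✓ · (5,5)B 1/4 ✗
Row 6: (6,3)A 3/4 ✓ · (6,4)A 3/5 ✓ · (6,5)A 2/3 ✓
Unsatisfied: (1,3), (2,3), (2,4), (3,3), (4,2), (5,1), (5,3), (5,5) — 8 in total.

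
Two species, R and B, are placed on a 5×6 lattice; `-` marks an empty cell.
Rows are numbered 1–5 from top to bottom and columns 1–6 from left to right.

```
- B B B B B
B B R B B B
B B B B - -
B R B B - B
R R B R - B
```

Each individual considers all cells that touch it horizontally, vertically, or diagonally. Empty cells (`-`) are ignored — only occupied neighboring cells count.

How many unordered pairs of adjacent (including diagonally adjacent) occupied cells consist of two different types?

21

Scan each occupied cell's neighbors to the right and below (and the two forward diagonals) so each pair is counted once.
Row 1: B(1,2)–B(1,3)= B(1,2)–B(2,2)= B(1,2)–R(2,3)≠ B(1,2)–B(2,1)= B(1,3)–B(1,4)= B(1,3)–R(2,3)≠ B(1,3)–B(2,4)= B(1,3)–B(2,2)= B(1,4)–B(1,5)= B(1,4)–B(2,4)= B(1,4)–B(2,5)= B(1,4)–R(2,3)≠ B(1,5)–B(1,6)= B(1,5)–B(2,5)= B(1,5)–B(2,6)= B(1,5)–B(2,4)= B(1,6)–B(2,6)= B(1,6)–B(2,5)=  → 3/18 unlike.
Row 2: B(2,1)–B(2,2)= B(2,1)–B(3,1)= B(2,1)–B(3,2)= B(2,2)–R(2,3)≠ B(2,2)–B(3,2)= B(2,2)–B(3,3)= B(2,2)–B(3,1)= R(2,3)–B(2,4)≠ R(2,3)–B(3,3)≠ R(2,3)–B(3,4)≠ R(2,3)–B(3,2)≠ B(2,4)–B(2,5)= B(2,4)–B(3,4)= B(2,4)–B(3,3)= B(2,5)–B(2,6)= B(2,5)–B(3,4)=  → 5/16 unlike.
Row 3: B(3,1)–B(3,2)= B(3,1)–B(4,1)= B(3,1)–R(4,2)≠ B(3,2)–B(3,3)= B(3,2)–R(4,2)≠ B(3,2)–B(4,3)= B(3,2)–B(4,1)= B(3,3)–B(3,4)= B(3,3)–B(4,3)= B(3,3)–B(4,4)= B(3,3)–R(4,2)≠ B(3,4)–B(4,4)= B(3,4)–B(4,3)=  → 3/13 unlike.
Row 4: B(4,1)–R(4,2)≠ B(4,1)–R(5,1)≠ B(4,1)–R(5,2)≠ R(4,2)–B(4,3)≠ R(4,2)–R(5,2)= R(4,2)–B(5,3)≠ R(4,2)–R(5,1)= B(4,3)–B(4,4)= B(4,3)–B(5,3)= B(4,3)–R(5,4)≠ B(4,3)–R(5,2)≠ B(4,4)–R(5,4)≠ B(4,4)–B(5,3)= B(4,6)–B(5,6)=  → 8/14 unlike.
Row 5: R(5,1)–R(5,2)= R(5,2)–B(5,3)≠ B(5,3)–R(5,4)≠  → 2/3 unlike.
Total adjacent occupied pairs: 64; unlike-type pairs: 21.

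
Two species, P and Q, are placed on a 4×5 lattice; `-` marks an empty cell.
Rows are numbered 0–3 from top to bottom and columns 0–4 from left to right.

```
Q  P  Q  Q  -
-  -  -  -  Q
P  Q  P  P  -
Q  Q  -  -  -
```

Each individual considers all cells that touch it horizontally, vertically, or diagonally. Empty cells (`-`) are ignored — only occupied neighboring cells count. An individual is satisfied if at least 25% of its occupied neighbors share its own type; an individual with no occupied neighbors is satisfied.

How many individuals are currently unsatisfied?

3

Row 0: (0,0)Q 0/1 ✗ · (0,1)P 0/2 ✗ · (0,2)Q 1/2 ✓ · (0,3)Q 2/2 ✓
Row 1: (1,4)Q 1/2 ✓
Row 2: (2,0)P 0/3 ✗ · (2,1)Q 2/4 ✓ · (2,2)P 1/3 ✓ · (2,3)P 1/2 ✓
Row 3: (3,0)Q 2/3 ✓ · (3,1)Q 2/4 ✓
Unsatisfied: (0,0), (0,1), (2,0) — 3 in total.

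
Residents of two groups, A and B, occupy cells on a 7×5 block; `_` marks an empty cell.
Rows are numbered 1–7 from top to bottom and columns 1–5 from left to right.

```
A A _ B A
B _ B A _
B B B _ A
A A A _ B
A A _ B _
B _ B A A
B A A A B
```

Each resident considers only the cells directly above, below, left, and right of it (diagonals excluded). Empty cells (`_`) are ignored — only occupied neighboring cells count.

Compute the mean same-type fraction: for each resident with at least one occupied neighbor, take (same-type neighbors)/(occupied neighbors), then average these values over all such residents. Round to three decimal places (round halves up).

(1,1)A 1/2
(1,2)A 1/1
(1,4)B 0/2
(1,5)A 0/1
(2,1)B 1/2
(2,3)B 1/2
(2,4)A 0/2
(3,1)B 2/3
(3,2)B 2/3
(3,3)B 2/3
(3,5)A 0/1
(4,1)A 2/3
(4,2)A 3/4
(4,3)A 1/2
(4,5)B 0/1
(5,1)A 2/3
(5,2)A 2/2
(5,4)B 0/1
(6,1)B 1/2
(6,3)B 0/2
(6,4)A 2/4
(6,5)A 1/2
(7,1)B 1/2
(7,2)A 1/2
(7,3)A 2/3
(7,4)A 2/3
(7,5)B 0/2
Sum over 27 residents: 1/2 + 1/1 + 0/2 + 0/1 + 1/2 + 1/2 + 0/2 + 2/3 + 2/3 + 2/3 + 0/1 + 2/3 + 3/4 + 1/2 + 0/1 + 2/3 + 2/2 + 0/1 + 1/2 + 0/2 + 2/4 + 1/2 + 1/2 + 1/2 + 2/3 + 2/3 + 0/2 = 143/12; mean = 143/12 ÷ 27 = 143/324 = 0.441358… → 0.441.

0.441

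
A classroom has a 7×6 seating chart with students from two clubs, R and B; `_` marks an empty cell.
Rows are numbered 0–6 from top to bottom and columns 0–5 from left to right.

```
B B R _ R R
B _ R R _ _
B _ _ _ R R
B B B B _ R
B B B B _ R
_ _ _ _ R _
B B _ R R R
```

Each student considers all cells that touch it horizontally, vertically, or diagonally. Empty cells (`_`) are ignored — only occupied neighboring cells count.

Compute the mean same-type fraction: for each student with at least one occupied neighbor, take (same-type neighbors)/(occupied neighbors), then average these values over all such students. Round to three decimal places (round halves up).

Row 0: (0,0)B 2/2 · (0,1)B 2/4 · (0,2)R 2/3 · (0,4)R 2/2 · (0,5)R 1/1
Row 1: (1,0)B 3/3 · (1,2)R 2/3 · (1,3)R 4/4
Row 2: (2,0)B 3/3 · (2,4)R 3/4 · (2,5)R 2/2
Row 3: (3,0)B 4/4 · (3,1)B 6/6 · (3,2)B 5/5 · (3,3)B 3/4 · (3,5)R 3/3
Row 4: (4,0)B 3/3 · (4,1)B 5/5 · (4,2)B 5/5 · (4,3)B 3/4 · (4,5)R 2/2
Row 5: (5,4)R 4/5
Row 6: (6,0)B 1/1 · (6,1)B 1/1 · (6,3)R 2/2 · (6,4)R 3/3 · (6,5)R 2/2
Sum over 27 students: 2/2 + 2/4 + 2/3 + 2/2 + 1/1 + 3/3 + 2/3 + 4/4 + 3/3 + 3/4 + 2/2 + 4/4 + 6/6 + 5/5 + 3/4 + 3/3 + 3/3 + 5/5 + 5/5 + 3/4 + 2/2 + 4/5 + 1/1 + 1/1 + 2/2 + 3/3 + 2/2 = 1493/60; mean = 1493/60 ÷ 27 = 1493/1620 = 0.921604… → 0.922.

0.922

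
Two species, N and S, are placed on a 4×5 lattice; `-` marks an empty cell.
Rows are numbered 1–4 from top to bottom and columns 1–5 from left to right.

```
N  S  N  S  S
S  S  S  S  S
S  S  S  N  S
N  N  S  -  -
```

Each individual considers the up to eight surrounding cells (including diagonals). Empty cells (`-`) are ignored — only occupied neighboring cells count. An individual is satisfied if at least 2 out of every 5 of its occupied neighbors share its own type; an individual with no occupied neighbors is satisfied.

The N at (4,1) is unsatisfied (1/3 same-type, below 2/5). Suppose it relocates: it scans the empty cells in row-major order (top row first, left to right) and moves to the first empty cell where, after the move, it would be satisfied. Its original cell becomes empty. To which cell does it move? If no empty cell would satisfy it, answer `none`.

(4,5)

Vacating (4,1). Empty cells in order:
  (4,4): 1/4 same-type → still unsatisfied.
  (4,5): 1/2 same-type → satisfied — stop here.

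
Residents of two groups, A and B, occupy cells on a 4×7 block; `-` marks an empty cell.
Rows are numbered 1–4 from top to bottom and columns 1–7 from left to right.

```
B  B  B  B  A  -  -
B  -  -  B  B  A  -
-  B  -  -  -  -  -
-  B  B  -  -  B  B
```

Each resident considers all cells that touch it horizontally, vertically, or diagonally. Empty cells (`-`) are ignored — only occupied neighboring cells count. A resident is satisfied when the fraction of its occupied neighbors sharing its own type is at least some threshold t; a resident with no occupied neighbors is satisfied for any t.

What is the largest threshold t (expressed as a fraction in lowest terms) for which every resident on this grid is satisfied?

Row 1: (1,1)B 2/2 · (1,2)B 3/3 · (1,3)B 3/3 · (1,4)B 3/4 · (1,5)A 1/4
Row 2: (2,1)B 3/3 · (2,4)B 3/4 · (2,5)B 2/4 · (2,6)A 1/2
Row 3: (3,2)B 3/3
Row 4: (4,2)B 2/2 · (4,3)B 2/2 · (4,6)B 1/1 · (4,7)B 1/1
The smallest same-type fraction is 1/4 at (1,5), which reduces to 1/4. Any threshold above that leaves this resident unsatisfied.

1/4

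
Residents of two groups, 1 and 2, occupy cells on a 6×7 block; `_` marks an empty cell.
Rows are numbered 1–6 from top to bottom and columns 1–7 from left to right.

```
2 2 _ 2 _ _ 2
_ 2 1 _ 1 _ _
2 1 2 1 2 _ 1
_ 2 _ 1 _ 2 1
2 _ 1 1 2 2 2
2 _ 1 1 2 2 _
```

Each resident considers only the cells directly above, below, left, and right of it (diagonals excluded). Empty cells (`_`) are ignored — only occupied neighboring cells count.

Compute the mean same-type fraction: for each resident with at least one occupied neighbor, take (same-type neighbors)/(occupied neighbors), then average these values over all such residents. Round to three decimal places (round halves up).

Row 1: (1,1)2 1/1 · (1,2)2 2/2 · (1,4)2 — no occupied neighbors · (1,7)2 — no occupied neighbors
Row 2: (2,2)2 1/3 · (2,3)1 0/2 · (2,5)1 0/1
Row 3: (3,1)2 0/1 · (3,2)1 0/4 · (3,3)2 0/3 · (3,4)1 1/3 · (3,5)2 0/2 · (3,7)1 1/1
Row 4: (4,2)2 0/1 · (4,4)1 2/2 · (4,6)2 1/2 · (4,7)1 1/3
Row 5: (5,1)2 1/1 · (5,3)1 2/2 · (5,4)1 3/4 · (5,5)2 2/3 · (5,6)2 4/4 · (5,7)2 1/2
Row 6: (6,1)2 1/1 · (6,3)1 2/2 · (6,4)1 2/3 · (6,5)2 2/3 · (6,6)2 2/2
Sum over 26 residents: 1/1 + 2/2 + 1/3 + 0/2 + 0/1 + 0/1 + 0/4 + 0/3 + 1/3 + 0/2 + 1/1 + 0/1 + 2/2 + 1/2 + 1/3 + 1/1 + 2/2 + 3/4 + 2/3 + 4/4 + 1/2 + 1/1 + 2/2 + 2/3 + 2/3 + 2/2 = 59/4; mean = 59/4 ÷ 26 = 59/104 = 0.567307… → 0.567.

0.567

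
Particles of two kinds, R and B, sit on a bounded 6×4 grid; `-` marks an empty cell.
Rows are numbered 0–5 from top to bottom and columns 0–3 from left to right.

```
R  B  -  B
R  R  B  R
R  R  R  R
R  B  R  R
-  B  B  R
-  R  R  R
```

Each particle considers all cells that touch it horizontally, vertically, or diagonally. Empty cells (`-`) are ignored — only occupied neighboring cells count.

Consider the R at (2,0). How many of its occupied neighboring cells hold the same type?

4

Occupied neighbors of (2,0): (1,0)=R, (1,1)=R, (2,1)=R, (3,0)=R, (3,1)=B.
Same type (R): 4 of 5.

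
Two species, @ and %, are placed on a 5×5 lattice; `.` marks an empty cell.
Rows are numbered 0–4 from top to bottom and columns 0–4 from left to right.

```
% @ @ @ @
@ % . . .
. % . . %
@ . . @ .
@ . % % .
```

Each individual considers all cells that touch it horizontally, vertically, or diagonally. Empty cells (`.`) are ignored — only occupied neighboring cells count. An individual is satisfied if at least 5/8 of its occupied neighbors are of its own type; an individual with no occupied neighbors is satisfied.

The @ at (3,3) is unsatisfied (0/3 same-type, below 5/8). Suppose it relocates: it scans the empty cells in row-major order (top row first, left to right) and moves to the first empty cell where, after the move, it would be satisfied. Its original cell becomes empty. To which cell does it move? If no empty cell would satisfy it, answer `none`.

(1,3)

Vacating (3,3). Empty cells in order:
  (1,2): 3/5 same-type → still unsatisfied.
  (1,3): 3/4 same-type → satisfied — stop here.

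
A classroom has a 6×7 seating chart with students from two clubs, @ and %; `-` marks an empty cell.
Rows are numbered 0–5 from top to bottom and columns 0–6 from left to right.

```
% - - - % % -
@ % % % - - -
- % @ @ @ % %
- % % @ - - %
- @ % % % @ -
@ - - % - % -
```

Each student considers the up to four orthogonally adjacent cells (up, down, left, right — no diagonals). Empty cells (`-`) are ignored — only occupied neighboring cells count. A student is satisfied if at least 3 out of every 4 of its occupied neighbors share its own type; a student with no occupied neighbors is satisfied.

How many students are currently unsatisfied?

17

(0,0)% 0/1 ✗
(0,4)% 1/1 ✓
(0,5)% 1/1 ✓
(1,0)@ 0/2 ✗
(1,1)% 2/3 ✗
(1,2)% 2/3 ✗
(1,3)% 1/2 ✗
(2,1)% 2/3 ✗
(2,2)@ 1/4 ✗
(2,3)@ 3/4 ✓
(2,4)@ 1/2 ✗
(2,5)% 1/2 ✗
(2,6)% 2/2 ✓
(3,1)% 2/3 ✗
(3,2)% 2/4 ✗
(3,3)@ 1/3 ✗
(3,6)% 1/1 ✓
(4,1)@ 0/2 ✗
(4,2)% 2/3 ✗
(4,3)% 3/4 ✓
(4,4)% 1/2 ✗
(4,5)@ 0/2 ✗
(5,0)@ 0/0 ✓
(5,3)% 1/1 ✓
(5,5)% 0/1 ✗
Unsatisfied: (0,0), (1,0), (1,1), (1,2), (1,3), (2,1), (2,2), (2,4), (2,5), (3,1), (3,2), (3,3), (4,1), (4,2), (4,4), (4,5), (5,5) — 17 in total.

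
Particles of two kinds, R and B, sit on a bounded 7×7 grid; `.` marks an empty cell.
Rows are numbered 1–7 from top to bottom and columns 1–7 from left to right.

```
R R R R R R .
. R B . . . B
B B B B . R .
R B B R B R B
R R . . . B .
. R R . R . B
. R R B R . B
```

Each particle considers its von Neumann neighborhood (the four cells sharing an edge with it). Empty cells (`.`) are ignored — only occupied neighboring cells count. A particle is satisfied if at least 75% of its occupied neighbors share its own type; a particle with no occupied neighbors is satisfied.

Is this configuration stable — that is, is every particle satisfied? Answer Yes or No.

No

(1,1)R 1/1 satisfied
(1,2)R 3/3 satisfied
(1,3)R 2/3 not
(1,4)R 2/2 satisfied
(1,5)R 2/2 satisfied
(1,6)R 1/1 satisfied
(2,2)R 1/3 not
(2,3)B 1/3 not
(2,7)B 0/0 satisfied
(3,1)B 1/2 not
(3,2)B 3/4 satisfied
(3,3)B 4/4 satisfied
(3,4)B 1/2 not
(3,6)R 1/1 satisfied
(4,1)R 1/3 not
(4,2)B 2/4 not
(4,3)B 2/3 not
(4,4)R 0/3 not
(4,5)B 0/2 not
(4,6)R 1/4 not
(4,7)B 0/1 not
(5,1)R 2/2 satisfied
(5,2)R 2/3 not
(5,6)B 0/1 not
(6,2)R 3/3 satisfied
(6,3)R 2/2 satisfied
(6,5)R 1/1 satisfied
(6,7)B 1/1 satisfied
(7,2)R 2/2 satisfied
(7,3)R 2/3 not
(7,4)B 0/2 not
(7,5)R 1/2 not
(7,7)B 1/1 satisfied
For instance (1,3) has only 2/3 same-type neighbors, below 3/4.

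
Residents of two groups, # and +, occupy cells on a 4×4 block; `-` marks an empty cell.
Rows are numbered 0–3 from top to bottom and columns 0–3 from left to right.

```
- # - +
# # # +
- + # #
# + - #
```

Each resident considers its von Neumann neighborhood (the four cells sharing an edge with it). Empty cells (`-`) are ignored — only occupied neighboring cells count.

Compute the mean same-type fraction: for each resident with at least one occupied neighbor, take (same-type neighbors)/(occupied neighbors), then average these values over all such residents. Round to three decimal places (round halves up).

0.660

Row 0: (0,1)# 1/1 · (0,3)+ 1/1
Row 1: (1,0)# 1/1 · (1,1)# 3/4 · (1,2)# 2/3 · (1,3)+ 1/3
Row 2: (2,1)+ 1/3 · (2,2)# 2/3 · (2,3)# 2/3
Row 3: (3,0)# 0/1 · (3,1)+ 1/2 · (3,3)# 1/1
Sum over 12 residents: 1/1 + 1/1 + 1/1 + 3/4 + 2/3 + 1/3 + 1/3 + 2/3 + 2/3 + 0/1 + 1/2 + 1/1 = 95/12; mean = 95/12 ÷ 12 = 95/144 = 0.659722… → 0.660.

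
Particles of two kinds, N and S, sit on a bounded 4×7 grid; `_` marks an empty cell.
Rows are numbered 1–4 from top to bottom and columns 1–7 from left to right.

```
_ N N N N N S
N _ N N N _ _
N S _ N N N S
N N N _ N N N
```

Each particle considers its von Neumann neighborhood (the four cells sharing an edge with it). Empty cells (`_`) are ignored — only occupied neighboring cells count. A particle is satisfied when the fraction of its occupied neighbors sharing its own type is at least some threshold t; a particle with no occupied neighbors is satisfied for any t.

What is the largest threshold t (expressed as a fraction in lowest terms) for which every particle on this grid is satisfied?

(1,2)N 1/1
(1,3)N 3/3
(1,4)N 3/3
(1,5)N 3/3
(1,6)N 1/2
(1,7)S 0/1
(2,1)N 1/1
(2,3)N 2/2
(2,4)N 4/4
(2,5)N 3/3
(3,1)N 2/3
(3,2)S 0/2
(3,4)N 2/2
(3,5)N 4/4
(3,6)N 2/3
(3,7)S 0/2
(4,1)N 2/2
(4,2)N 2/3
(4,3)N 1/1
(4,5)N 2/2
(4,6)N 3/3
(4,7)N 1/2
The smallest same-type fraction is 0/1 at (1,7), which reduces to 0/1. Any threshold above that leaves this particle unsatisfied.

0/1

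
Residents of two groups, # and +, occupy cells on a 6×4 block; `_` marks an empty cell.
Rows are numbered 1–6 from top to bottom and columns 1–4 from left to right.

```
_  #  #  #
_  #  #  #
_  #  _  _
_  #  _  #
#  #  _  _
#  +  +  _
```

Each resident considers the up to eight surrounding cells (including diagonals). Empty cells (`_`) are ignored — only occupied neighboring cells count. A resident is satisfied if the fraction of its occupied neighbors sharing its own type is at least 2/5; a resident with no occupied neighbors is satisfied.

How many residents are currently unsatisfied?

1

(1,2)# 3/3 ok
(1,3)# 5/5 ok
(1,4)# 3/3 ok
(2,2)# 4/4 ok
(2,3)# 6/6 ok
(2,4)# 3/3 ok
(3,2)# 3/3 ok
(4,2)# 3/3 ok
(4,4)# 0/0 ok
(5,1)# 3/4 ok
(5,2)# 3/5 ok
(6,1)# 2/3 ok
(6,2)+ 1/4 unhappy
(6,3)+ 1/2 ok
Unsatisfied: (6,2) — 1 in total.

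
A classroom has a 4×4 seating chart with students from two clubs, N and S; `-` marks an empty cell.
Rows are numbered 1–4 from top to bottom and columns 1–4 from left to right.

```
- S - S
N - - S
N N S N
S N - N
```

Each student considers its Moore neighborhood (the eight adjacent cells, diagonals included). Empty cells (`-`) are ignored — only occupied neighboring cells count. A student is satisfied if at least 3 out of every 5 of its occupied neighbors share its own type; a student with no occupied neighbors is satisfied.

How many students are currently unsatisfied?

6

Row 1: (1,2)S 0/1 unhappy · (1,4)S 1/1 ok
Row 2: (2,1)N 2/3 ok · (2,4)S 2/3 ok
Row 3: (3,1)N 3/4 ok · (3,2)N 3/5 ok · (3,3)S 1/5 unhappy · (3,4)N 1/3 unhappy
Row 4: (4,1)S 0/3 unhappy · (4,2)N 2/4 unhappy · (4,4)N 1/2 unhappy
Unsatisfied: (1,2), (3,3), (3,4), (4,1), (4,2), (4,4) — 6 in total.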